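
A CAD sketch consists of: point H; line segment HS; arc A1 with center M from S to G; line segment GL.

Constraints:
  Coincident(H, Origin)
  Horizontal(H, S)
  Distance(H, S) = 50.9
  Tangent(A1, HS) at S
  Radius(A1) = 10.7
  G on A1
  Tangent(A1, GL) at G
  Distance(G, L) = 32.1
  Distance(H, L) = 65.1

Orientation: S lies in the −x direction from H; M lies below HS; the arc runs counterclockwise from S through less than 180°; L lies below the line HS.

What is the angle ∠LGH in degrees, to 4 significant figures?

79.95°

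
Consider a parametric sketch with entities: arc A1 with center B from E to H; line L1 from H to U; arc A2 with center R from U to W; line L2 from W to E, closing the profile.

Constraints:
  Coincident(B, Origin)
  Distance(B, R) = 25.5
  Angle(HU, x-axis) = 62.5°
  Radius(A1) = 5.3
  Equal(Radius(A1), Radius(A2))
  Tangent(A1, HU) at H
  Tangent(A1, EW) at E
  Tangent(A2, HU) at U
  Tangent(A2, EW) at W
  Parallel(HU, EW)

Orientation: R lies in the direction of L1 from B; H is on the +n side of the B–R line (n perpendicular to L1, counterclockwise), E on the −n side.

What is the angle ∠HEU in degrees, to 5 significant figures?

67.428°

The slot axis is L1's direction at 62.5°, so u = (cos 62.5°, sin 62.5°) = (0.46175, 0.88701) and n = (−sin 62.5°, cos 62.5°) = (-0.88701, 0.46175). B is at the origin and R lies 25.5 along u from B, so R = 25.5·u = (11.775, 22.619). Tangency of A1 to both parallel lines with radius 5.3 puts H and E at B ± 5.3·n: H = (-4.7012, 2.4473), E = (4.7012, -2.4473). Equal radii place U and W the same way about R: U = R + 5.3·n = (7.0734, 25.066), W = R − 5.3·n = (16.476, 20.172). Then cos ∠HEU = EH·EU / (|EH||EU|), giving 67.428°.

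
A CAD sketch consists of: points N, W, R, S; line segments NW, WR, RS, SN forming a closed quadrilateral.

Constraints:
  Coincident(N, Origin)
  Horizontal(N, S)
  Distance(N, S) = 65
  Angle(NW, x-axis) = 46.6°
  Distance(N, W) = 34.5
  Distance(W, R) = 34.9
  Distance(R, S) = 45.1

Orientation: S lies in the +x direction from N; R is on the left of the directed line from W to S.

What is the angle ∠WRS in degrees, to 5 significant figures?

73.038°

Checks: |WR| = 34.90 ✓; |RS| = 45.10 ✓.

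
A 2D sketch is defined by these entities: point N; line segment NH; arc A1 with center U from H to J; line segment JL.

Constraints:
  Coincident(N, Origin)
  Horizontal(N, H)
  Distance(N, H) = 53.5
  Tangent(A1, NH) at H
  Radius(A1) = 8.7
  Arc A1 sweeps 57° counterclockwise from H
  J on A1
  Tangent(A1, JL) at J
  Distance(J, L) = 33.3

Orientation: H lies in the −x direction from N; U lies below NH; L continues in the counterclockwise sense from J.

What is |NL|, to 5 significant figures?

85.131

N is at the origin; N and H share the same y with |NH| = 53.5 and H on the −x side, so H = (-53.500, 0.0000). A1 meets NH tangentially, so UH is at right angles to NH, so U = H + (0, -8.7) = (-53.500, -8.7000). On A1, H sits at bearing 90° from U; a 57° counterclockwise sweep puts J at bearing 147°, so J = U + 8.7·(cos 147°, sin 147°) = (-60.796, -3.9616). Since A1 is tangent to JL there, UJ ⟂ JL, so JL runs along (−sin 147°, cos 147°); with |JL| = 33.3, L = (-78.933, -31.889). Then |NL| = |L − N| = 85.131.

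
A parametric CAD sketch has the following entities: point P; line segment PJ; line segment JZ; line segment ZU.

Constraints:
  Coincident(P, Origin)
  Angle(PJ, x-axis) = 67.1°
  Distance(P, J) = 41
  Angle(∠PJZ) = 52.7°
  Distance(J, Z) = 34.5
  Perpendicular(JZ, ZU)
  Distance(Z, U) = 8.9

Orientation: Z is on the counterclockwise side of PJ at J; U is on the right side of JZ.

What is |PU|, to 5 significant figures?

42.622

P is at the origin; PJ runs at 67.1° with length 41.0, so J = 41.0·(cos 67.1°, sin 67.1°) = (15.954, 37.769). ∠PJZ = 52.7°, so JZ runs at 67.1° + (180° − 52.7°) = 194.40° from the x-axis; with |JZ| = 34.5, Z = J + 34.5·(cos 194.40°, sin 194.40°) = (-17.462, 29.189). JZ is perpendicular to ZU; with |ZU| = 8.9 on the right of JZ, U = Z + 8.9·(-0.24869, 0.96858) = (-19.675, 37.809). Then |PU| = |U − P| = 42.622.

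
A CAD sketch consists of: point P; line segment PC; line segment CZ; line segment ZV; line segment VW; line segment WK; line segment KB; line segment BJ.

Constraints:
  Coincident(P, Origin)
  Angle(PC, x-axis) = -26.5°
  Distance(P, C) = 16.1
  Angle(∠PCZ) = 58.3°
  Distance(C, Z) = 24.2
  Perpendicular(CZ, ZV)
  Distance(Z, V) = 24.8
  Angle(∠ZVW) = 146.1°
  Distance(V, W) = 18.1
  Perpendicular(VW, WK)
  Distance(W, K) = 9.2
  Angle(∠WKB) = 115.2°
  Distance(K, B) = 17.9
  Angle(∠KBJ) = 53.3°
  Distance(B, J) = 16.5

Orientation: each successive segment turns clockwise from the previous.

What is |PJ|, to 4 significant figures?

19.44

∠WKB = 115.2° gives KB at -66.90° from the x-axis; with |KB| = 17.9, B = (-2.348, 2.427). ∠KBJ = 53.3° gives BJ at 166.4° from the x-axis; with |BJ| = 16.5, J = (-18.38, 6.307). Then |PJ| = |J − P| = 19.44.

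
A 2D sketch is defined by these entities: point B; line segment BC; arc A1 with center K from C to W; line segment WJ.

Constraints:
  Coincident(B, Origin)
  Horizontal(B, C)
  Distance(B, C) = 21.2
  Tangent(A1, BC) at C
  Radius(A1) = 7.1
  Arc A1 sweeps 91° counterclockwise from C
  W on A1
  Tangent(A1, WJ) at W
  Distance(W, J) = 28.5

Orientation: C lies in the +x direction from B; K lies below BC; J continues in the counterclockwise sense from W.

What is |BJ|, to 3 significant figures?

38.6

On A1, C sits at bearing 90° from K; a 91° counterclockwise sweep puts W at bearing 181°, so W = K + 7.1·(cos 181°, sin 181°) = (14.1, -7.22). Tangency of A1 to WJ means the radius KW is perpendicular to WJ, so WJ runs along (−sin 181°, cos 181°); with |WJ| = 28.5, J = (14.6, -35.7). Then |BJ| = |J − B| = 38.6.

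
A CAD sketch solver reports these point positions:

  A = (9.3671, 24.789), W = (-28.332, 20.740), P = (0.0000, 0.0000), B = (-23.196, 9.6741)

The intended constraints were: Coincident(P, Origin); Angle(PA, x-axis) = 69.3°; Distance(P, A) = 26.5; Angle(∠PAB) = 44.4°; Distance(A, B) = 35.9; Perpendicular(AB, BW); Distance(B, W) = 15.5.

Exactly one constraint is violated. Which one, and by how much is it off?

Distance(B, W) = 15.5 — off by 3.30.

P = (0.00, 0.00) ✓; PA at 69.30° ✓; |PA| = 26.50 ✓; ∠PAB = 44.40° ✓; |AB| = 35.90 ✓; ∠(AB, BW) = 90.00° ✓; |BW| = 12.20 ✗.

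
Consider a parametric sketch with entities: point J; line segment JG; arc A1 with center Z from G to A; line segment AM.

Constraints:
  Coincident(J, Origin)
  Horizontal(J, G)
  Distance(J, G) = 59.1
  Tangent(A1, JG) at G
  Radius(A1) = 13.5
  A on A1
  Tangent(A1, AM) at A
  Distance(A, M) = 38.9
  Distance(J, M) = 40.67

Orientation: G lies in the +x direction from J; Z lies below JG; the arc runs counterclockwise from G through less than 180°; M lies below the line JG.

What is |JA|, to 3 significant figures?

49.2

J is at the origin; JG is horizontal with |JG| = 59.1 and G on the +x side, so G = (59.1, 0.00). The tangent condition forces ZG to be normal to JG, so Z = G + (0, -13.5) = (59.1, -13.5). Since ZA ⟂ AM (tangency), |ZM| = √(13.5² + 38.9²) = 41.2 regardless of where A sits on A1. So M lies on both circle(J, 40.67) and circle(Z, 41.2); the below-JG intersection is M = (23.1, -33.5). A is the foot of the tangent from M: A = (49.0, -4.50).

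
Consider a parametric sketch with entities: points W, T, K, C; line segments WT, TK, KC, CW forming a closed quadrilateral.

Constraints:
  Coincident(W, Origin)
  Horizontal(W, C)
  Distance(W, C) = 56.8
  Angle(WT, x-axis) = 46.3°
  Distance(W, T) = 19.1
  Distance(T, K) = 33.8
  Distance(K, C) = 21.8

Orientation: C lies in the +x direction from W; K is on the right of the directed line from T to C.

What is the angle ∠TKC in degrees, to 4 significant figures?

108.8°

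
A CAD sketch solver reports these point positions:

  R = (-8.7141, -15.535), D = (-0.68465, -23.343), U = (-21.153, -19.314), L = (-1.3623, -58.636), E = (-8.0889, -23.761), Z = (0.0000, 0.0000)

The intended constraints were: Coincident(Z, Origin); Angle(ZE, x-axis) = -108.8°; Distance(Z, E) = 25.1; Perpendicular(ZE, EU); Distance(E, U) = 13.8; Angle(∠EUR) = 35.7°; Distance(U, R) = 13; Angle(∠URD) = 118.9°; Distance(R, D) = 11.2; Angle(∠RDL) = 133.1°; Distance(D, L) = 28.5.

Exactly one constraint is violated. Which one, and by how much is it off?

Distance(D, L) = 28.5 — off by 6.80.

Z = (0.00, 0.00) ✓; ZE at -108.8° ✓; |ZE| = 25.10 ✓; ∠(ZE, EU) = 90.00° ✓; |EU| = 13.80 ✓; ∠EUR = 35.70° ✓; |UR| = 13.00 ✓; ∠URD = 118.9° ✓; |RD| = 11.20 ✓; ∠RDL = 133.1° ✓; |DL| = 35.30 ✗.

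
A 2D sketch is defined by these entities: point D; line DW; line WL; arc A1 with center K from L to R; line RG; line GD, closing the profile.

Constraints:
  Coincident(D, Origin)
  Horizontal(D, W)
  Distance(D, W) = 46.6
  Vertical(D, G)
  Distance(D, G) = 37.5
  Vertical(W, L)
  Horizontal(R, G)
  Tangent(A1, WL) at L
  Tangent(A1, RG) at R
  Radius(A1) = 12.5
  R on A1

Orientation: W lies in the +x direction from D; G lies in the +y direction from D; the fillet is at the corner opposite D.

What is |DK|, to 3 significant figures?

42.3

D is at the origin; D and W share the same y with |DW| = 46.6 and W on the +x side, so W = (46.6, 0.00). D and G share the same x with |DG| = 37.5 and G on the +y side, so G = (0.00, 37.5). The virtual corner opposite D is at (46.6, 37.5). A1 meets WL tangentially, so KL is at right angles to WL and the tangent condition forces KR to be normal to RG, with radius 12.5, so the center K sits 12.5 in from both sides at K = (34.1, 25.0). Then |DK| = |K − D| = 42.3.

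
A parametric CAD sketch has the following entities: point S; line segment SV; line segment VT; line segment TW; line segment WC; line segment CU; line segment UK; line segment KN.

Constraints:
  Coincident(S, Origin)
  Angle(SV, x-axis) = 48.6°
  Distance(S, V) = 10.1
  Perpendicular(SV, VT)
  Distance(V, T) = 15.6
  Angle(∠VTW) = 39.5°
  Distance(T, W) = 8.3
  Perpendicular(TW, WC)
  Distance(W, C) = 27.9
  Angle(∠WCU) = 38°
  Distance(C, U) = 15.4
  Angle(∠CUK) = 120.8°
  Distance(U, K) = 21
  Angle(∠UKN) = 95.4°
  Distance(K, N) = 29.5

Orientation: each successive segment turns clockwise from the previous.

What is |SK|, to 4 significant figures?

13.44

S is at the origin; SV runs at 48.6° with length 10.1, so V = (6.679, 7.576). The perpendicularity gives VT at right angles to SV, so VT runs at -41.40°; with |VT| = 15.6, T = (18.38, -2.740). ∠VTW = 39.5° gives TW at 178.1° from the x-axis; with |TW| = 8.3, W = (10.09, -2.465). TW is perpendicular to WC, so WC runs at 88.10°; with |WC| = 27.9, C = (11.01, 25.42). ∠WCU = 38.0° gives CU at -53.90° from the x-axis; with |CU| = 15.4, U = (20.08, 12.98). ∠CUK = 120.8° gives UK at -113.1° from the x-axis; with |UK| = 21.0, K = (11.85, -6.340). Then |SK| = |K − S| = 13.44.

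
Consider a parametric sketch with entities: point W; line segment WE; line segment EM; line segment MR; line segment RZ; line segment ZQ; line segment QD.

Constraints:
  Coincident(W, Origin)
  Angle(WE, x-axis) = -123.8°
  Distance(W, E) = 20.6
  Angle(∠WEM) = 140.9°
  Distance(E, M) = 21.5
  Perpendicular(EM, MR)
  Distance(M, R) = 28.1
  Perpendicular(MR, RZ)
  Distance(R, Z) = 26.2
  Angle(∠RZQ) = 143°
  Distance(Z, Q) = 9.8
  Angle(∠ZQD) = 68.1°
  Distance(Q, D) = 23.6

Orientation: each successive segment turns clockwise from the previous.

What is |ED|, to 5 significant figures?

12.619

∠RZQ = 143.0° gives ZQ at -19.900° from the x-axis; with |ZQ| = 9.8, Q = (-6.0152, 7.7858). ∠ZQD = 68.1° gives QD at -131.80° from the x-axis; with |QD| = 23.6, D = (-21.745, -9.8075). Then |ED| = |D − E| = 12.619.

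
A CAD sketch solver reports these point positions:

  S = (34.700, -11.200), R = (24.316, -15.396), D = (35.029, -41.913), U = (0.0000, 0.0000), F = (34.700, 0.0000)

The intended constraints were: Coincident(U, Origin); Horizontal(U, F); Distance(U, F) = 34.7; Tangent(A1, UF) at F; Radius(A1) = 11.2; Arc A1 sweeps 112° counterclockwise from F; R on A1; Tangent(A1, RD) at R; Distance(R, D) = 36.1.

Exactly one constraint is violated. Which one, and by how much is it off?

Distance(R, D) = 36.1 — off by 7.50.

U = (0.00, 0.00) ✓; U.y = 0.00, F.y = 0.00 ✓; |UF| = 34.70 ✓; ∠(SF, FU) = 90.00° ✓; |SF| = 11.20 ✓; bearing(S→R) − bearing(S→F) = 112.0° ✓; |SR| = 11.20 ✓; ∠(SR, RD) = 90.00° ✓; |RD| = 28.60 ✗.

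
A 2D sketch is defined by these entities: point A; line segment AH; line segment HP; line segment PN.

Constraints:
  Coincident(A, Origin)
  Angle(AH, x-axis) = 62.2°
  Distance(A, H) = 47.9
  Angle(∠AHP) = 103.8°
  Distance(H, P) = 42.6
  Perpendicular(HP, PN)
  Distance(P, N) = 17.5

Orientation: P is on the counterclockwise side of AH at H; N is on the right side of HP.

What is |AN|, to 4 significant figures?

83.77

A is at the origin; AH runs at 62.2° with length 47.9, so H = 47.9·(cos 62.2°, sin 62.2°) = (22.34, 42.37). ∠AHP = 103.8°, so HP runs at 62.2° + (180° − 103.8°) = 138.4° from the x-axis; with |HP| = 42.6, P = H + 42.6·(cos 138.4°, sin 138.4°) = (-9.516, 70.65). The perpendicularity gives PN at right angles to HP; with |PN| = 17.5 on the right of HP, N = P + 17.5·(0.6639, 0.7478) = (2.102, 83.74). Then |AN| = |N − A| = 83.77.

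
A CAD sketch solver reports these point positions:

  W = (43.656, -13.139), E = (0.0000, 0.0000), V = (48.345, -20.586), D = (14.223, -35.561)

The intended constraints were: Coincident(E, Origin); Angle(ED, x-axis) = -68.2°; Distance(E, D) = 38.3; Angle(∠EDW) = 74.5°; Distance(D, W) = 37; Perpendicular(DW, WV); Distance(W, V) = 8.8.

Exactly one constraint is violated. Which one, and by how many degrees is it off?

Perpendicular(DW, WV) — off by 5.10°.

E = (0.00, 0.00) ✓; ED at -68.20° ✓; |ED| = 38.30 ✓; ∠EDW = 74.50° ✓; |DW| = 37.00 ✓; ∠(DW, WV) = 95.10° ✗; |WV| = 8.800 ✓.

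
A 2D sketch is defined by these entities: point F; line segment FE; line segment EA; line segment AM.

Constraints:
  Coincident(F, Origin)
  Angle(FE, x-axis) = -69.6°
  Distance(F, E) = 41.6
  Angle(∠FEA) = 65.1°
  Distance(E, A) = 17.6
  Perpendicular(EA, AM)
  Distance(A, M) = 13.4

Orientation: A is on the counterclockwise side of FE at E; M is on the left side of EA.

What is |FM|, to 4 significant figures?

24.33

F is at the origin; FE runs at -69.6° with length 41.6, so E = 41.6·(cos -69.6°, sin -69.6°) = (14.50, -38.99). ∠FEA = 65.1°, so EA runs at -69.6° + (180° − 65.1°) = 45.30° from the x-axis; with |EA| = 17.6, A = E + 17.6·(cos 45.30°, sin 45.30°) = (26.88, -26.48). EA is perpendicular to AM; with |AM| = 13.4 on the left of EA, M = A + 13.4·(-0.7108, 0.7034) = (17.36, -17.06). Then |FM| = |M − F| = 24.33.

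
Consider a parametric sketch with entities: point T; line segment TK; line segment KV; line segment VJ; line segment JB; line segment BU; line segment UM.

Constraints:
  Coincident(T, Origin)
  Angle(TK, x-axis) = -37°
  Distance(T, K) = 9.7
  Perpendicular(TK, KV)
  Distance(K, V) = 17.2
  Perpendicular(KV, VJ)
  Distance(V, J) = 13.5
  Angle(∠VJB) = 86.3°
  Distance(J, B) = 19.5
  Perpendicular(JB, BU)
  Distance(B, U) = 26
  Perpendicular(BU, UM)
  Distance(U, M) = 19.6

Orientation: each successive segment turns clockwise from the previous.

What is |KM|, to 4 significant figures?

22.69

T is at the origin; TK runs at -37.0° with length 9.7, so K = (7.747, -5.838). The perpendicularity gives KV at right angles to TK, so KV runs at -127.0°; with |KV| = 17.2, V = (-2.604, -19.57). KV ⟂ VJ, so VJ runs at 143.0°; with |VJ| = 13.5, J = (-13.39, -11.45). ∠VJB = 86.3° gives JB at 49.30° from the x-axis; with |JB| = 19.5, B = (-0.6701, 3.334). The perpendicularity gives BU at right angles to JB, so BU runs at -40.70°; with |BU| = 26.0, U = (19.04, -13.62). BU ⟂ UM, so UM runs at -130.7°; with |UM| = 19.6, M = (6.260, -28.48). Then |KM| = |M − K| = 22.69.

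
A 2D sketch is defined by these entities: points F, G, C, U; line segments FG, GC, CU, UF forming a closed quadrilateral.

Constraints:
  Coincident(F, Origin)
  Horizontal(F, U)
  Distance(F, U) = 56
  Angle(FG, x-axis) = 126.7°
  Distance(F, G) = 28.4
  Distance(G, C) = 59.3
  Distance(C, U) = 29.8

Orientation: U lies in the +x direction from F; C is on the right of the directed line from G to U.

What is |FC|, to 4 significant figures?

32.73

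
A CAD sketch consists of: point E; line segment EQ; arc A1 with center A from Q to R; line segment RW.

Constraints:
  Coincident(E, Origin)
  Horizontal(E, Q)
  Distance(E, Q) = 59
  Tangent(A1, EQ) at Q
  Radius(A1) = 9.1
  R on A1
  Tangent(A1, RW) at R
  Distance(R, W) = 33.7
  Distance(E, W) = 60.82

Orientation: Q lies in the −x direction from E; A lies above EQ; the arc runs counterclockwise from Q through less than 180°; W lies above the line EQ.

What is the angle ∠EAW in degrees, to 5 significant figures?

74.935°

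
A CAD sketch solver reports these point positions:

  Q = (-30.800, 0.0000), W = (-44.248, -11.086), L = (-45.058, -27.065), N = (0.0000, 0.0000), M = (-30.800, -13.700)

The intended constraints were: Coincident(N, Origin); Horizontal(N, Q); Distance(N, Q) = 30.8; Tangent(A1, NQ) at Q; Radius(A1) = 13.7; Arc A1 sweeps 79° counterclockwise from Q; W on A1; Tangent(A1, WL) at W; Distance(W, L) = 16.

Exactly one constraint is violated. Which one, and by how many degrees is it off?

Tangent(A1, WL) at W — off by 8.10°.

N = (0.00, 0.00) ✓; N.y = 0.00, Q.y = 0.00 ✓; |NQ| = 30.80 ✓; ∠(MQ, QN) = 90.00° ✓; |MQ| = 13.70 ✓; bearing(M→W) − bearing(M→Q) = 79.00° ✓; |MW| = 13.70 ✓; ∠(MW, WL) = 81.90° ✗; |WL| = 16.00 ✓.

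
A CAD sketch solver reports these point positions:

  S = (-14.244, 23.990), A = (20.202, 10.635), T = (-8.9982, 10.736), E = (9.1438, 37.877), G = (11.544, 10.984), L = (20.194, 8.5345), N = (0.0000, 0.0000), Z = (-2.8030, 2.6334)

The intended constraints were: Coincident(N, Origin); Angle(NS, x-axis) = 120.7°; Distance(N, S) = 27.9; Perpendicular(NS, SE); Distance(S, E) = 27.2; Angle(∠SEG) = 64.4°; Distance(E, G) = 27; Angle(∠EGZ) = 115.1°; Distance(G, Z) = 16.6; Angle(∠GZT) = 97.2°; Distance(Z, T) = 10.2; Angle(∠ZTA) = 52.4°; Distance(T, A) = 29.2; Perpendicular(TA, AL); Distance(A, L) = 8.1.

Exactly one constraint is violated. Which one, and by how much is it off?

Distance(A, L) = 8.1 — off by 6.00.

N = (0.00, 0.00) ✓; NS at 120.7° ✓; |NS| = 27.90 ✓; ∠(NS, SE) = 90.00° ✓; |SE| = 27.20 ✓; ∠SEG = 64.40° ✓; |EG| = 27.00 ✓; ∠EGZ = 115.1° ✓; |GZ| = 16.60 ✓; ∠GZT = 97.20° ✓; |ZT| = 10.20 ✓; ∠ZTA = 52.40° ✓; |TA| = 29.20 ✓; ∠(TA, AL) = 90.02° ✓; |AL| = 2.101 ✗.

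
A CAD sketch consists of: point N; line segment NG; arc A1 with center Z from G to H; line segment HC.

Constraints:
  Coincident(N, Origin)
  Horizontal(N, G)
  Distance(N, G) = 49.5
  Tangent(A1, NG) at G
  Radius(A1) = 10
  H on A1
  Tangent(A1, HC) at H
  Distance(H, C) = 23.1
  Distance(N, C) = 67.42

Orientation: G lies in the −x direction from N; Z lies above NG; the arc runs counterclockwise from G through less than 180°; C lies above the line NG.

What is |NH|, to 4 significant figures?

45.63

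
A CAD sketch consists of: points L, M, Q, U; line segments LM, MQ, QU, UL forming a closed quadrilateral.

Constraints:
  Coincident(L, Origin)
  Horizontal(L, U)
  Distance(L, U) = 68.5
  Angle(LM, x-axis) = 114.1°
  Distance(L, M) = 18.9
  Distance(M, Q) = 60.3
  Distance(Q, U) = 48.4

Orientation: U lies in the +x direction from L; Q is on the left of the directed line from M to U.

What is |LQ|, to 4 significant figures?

63.63

Checks: |MQ| = 60.30 ✓; |QU| = 48.40 ✓.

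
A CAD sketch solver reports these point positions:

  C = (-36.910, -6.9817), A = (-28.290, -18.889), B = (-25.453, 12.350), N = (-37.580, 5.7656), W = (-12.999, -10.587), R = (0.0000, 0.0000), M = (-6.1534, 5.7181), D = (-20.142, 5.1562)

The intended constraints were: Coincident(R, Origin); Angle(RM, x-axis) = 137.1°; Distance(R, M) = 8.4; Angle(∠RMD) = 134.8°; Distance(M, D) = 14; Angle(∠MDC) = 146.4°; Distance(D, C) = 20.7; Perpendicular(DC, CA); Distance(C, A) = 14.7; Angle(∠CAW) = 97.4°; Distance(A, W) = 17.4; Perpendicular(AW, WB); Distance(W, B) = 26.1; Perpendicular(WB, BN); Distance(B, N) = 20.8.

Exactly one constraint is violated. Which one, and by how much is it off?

Distance(B, N) = 20.8 — off by 7.00.

R = (0.00, 0.00) ✓; RM at 137.1° ✓; |RM| = 8.400 ✓; ∠RMD = 134.8° ✓; |MD| = 14.00 ✓; ∠MDC = 146.4° ✓; |DC| = 20.70 ✓; ∠(DC, CA) = 90.00° ✓; |CA| = 14.70 ✓; ∠CAW = 97.40° ✓; |AW| = 17.40 ✓; ∠(AW, WB) = 90.00° ✓; |WB| = 26.10 ✓; ∠(WB, BN) = 90.00° ✓; |BN| = 13.80 ✗.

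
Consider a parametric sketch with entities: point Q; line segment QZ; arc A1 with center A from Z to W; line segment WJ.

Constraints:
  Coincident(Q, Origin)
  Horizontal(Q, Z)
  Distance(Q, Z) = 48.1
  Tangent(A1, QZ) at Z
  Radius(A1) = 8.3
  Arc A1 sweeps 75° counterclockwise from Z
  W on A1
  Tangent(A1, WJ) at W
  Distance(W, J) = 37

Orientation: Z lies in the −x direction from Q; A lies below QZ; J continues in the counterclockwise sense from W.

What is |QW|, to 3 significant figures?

56.5

Tangency of A1 to QZ means the radius AZ is perpendicular to QZ, so A = Z + (0, -8.3) = (-48.1, -8.30). On A1, Z sits at bearing 90° from A; a 75° counterclockwise sweep puts W at bearing 165°, so W = A + 8.3·(cos 165°, sin 165°) = (-56.1, -6.15). Then |QW| = |W − Q| = 56.5.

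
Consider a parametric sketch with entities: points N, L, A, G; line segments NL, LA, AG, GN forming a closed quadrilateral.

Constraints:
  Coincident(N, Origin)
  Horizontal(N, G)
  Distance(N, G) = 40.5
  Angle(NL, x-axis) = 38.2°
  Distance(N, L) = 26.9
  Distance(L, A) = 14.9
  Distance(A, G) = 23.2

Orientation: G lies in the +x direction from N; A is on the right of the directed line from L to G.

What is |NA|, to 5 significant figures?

17.545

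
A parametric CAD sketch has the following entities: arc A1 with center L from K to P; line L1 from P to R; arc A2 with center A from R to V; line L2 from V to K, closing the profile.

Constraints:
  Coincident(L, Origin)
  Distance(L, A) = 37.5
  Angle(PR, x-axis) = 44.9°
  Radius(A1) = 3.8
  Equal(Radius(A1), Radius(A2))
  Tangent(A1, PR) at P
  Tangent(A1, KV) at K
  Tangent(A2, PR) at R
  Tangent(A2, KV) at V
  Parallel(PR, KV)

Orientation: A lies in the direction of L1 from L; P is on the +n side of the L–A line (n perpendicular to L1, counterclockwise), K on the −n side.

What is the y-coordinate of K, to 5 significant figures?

-2.6917

L is at the origin and A lies 37.5 along u from L, so A = 37.5·u = (26.563, 26.470). Tangency of A1 to both parallel lines with radius 3.8 puts P and K at L ± 3.8·n: P = (-2.6823, 2.6917), K = (2.6823, -2.6917). So K.y = -2.6917.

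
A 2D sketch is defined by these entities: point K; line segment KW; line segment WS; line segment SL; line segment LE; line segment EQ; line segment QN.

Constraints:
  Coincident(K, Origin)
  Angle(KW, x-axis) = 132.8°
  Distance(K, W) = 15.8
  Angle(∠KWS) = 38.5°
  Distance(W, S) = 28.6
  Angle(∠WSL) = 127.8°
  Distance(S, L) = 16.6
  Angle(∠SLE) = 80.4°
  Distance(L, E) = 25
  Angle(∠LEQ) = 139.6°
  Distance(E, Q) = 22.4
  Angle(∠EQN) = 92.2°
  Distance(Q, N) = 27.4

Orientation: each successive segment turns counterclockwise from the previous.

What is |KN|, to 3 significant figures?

21.0

K is at the origin; KW runs at 132.8° with length 15.8, so W = (-10.7, 11.6). ∠KWS = 38.5° gives WS at -85.7° from the x-axis; with |WS| = 28.6, S = (-8.59, -16.9). ∠WSL = 127.8° gives SL at -33.5° from the x-axis; with |SL| = 16.6, L = (5.25, -26.1). ∠SLE = 80.4° gives LE at 66.1° from the x-axis; with |LE| = 25.0, E = (15.4, -3.23). ∠LEQ = 139.6° gives EQ at 106° from the x-axis; with |EQ| = 22.4, Q = (9.02, 18.2). ∠EQN = 92.2° gives QN at -166° from the x-axis; with |QN| = 27.4, N = (-17.5, 11.5). Then |KN| = |N − K| = 21.0.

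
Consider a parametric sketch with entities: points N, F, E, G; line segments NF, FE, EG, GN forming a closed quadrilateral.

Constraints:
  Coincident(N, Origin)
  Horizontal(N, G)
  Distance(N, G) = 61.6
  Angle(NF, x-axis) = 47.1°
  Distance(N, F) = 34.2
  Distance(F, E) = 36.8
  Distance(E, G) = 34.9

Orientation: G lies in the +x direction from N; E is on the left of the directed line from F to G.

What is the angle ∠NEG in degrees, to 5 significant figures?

64.030°

Checks: |FE| = 36.80 ✓; |EG| = 34.90 ✓.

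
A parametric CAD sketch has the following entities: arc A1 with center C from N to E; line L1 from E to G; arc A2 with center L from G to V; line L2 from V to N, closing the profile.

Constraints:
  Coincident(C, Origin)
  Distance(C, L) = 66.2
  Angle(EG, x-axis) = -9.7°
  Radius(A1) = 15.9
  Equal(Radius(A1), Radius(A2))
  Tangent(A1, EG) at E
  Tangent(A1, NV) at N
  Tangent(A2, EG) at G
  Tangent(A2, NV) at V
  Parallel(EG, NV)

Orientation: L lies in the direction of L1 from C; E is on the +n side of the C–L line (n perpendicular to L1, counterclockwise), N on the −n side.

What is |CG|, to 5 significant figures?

68.083

The slot axis is L1's direction at -9.7°, so u = (cos -9.7°, sin -9.7°) = (0.98570, -0.16849) and n = (−sin -9.7°, cos -9.7°) = (0.16849, 0.98570). C is at the origin and L lies 66.2 along u from C, so L = 66.2·u = (65.254, -11.154). Tangency of A1 to both parallel lines with radius 15.9 puts E and N at C ± 15.9·n: E = (2.6790, 15.673), N = (-2.6790, -15.673). Equal radii place G and V the same way about L: G = L + 15.9·n = (67.933, 4.5187), V = L − 15.9·n = (62.575, -26.827). Then |CG| = |G − C| = 68.083.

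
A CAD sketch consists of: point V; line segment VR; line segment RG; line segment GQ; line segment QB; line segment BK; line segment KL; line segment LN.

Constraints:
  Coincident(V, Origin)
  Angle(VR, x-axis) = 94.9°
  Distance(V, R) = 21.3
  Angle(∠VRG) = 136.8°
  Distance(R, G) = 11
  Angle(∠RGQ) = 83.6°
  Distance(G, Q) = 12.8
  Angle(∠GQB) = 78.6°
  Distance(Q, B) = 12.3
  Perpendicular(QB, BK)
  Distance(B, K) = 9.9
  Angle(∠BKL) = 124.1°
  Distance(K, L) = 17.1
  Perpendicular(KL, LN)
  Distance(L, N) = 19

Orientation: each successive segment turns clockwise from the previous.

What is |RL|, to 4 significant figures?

18.08

V is at the origin; VR runs at 94.9° with length 21.3, so R = (-1.819, 21.22). ∠VRG = 136.8° gives RG at 51.70° from the x-axis; with |RG| = 11.0, G = (4.998, 29.85). ∠RGQ = 83.6° gives GQ at -44.70° from the x-axis; with |GQ| = 12.8, Q = (14.10, 20.85). ∠GQB = 78.6° gives QB at -146.1° from the x-axis; with |QB| = 12.3, B = (3.887, 13.99). QB is perpendicular to BK, so BK runs at 123.9°; with |BK| = 9.9, K = (-1.634, 22.21). ∠BKL = 124.1° gives KL at 68.00° from the x-axis; with |KL| = 17.1, L = (4.771, 38.06). Then |RL| = |L − R| = 18.08.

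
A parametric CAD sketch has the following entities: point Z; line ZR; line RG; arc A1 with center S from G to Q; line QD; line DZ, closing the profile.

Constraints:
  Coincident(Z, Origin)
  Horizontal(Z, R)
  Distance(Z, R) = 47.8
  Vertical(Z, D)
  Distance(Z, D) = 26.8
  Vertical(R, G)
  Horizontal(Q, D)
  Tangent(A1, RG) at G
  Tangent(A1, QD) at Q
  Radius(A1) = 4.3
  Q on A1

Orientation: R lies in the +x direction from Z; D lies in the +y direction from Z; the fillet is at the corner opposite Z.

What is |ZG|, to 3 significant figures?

52.8

Z is at the origin; ZR is horizontal with |ZR| = 47.8 and R on the +x side, so R = (47.8, 0.00). ZD is vertical with |ZD| = 26.8 and D on the +y side, so D = (0.00, 26.8). The virtual corner opposite Z is at (47.8, 26.8). Tangency of A1 to RG means the radius SG is perpendicular to RG and A1 meets QD tangentially, so SQ is at right angles to QD, with radius 4.3, so the center S sits 4.3 in from both sides at S = (43.5, 22.5). That places the tangent points at G = (47.8, 22.5) on RG and Q = (43.5, 26.8) on QD. Then |ZG| = |G − Z| = 52.8.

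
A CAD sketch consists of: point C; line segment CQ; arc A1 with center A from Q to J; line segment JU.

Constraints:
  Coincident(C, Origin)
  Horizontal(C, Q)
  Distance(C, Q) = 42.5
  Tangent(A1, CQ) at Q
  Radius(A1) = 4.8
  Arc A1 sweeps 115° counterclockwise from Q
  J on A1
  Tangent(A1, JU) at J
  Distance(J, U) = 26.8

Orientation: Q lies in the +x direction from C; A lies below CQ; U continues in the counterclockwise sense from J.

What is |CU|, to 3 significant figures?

58.4

C is at the origin; C and Q share the same y with |CQ| = 42.5 and Q on the +x side, so Q = (42.5, 0.00). Tangency of A1 to CQ means the radius AQ is perpendicular to CQ, so A = Q + (0, -4.8) = (42.5, -4.80). On A1, Q sits at bearing 90° from A; a 115° counterclockwise sweep puts J at bearing 205°, so J = A + 4.8·(cos 205°, sin 205°) = (38.1, -6.83). Tangency of A1 to JU means the radius AJ is perpendicular to JU, so JU runs along (−sin 205°, cos 205°); with |JU| = 26.8, U = (49.5, -31.1). Then |CU| = |U − C| = 58.4.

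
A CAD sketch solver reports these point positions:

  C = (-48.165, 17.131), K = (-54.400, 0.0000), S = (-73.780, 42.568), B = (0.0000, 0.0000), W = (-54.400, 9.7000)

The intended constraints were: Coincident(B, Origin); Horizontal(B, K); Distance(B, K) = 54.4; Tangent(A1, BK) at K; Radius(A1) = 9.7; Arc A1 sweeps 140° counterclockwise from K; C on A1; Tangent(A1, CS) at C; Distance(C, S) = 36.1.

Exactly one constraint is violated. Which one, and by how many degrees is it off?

Tangent(A1, CS) at C — off by 4.80°.

B = (0.00, 0.00) ✓; B.y = 0.00, K.y = 0.00 ✓; |BK| = 54.40 ✓; ∠(WK, KB) = 90.00° ✓; |WK| = 9.700 ✓; bearing(W→C) − bearing(W→K) = 140.0° ✓; |WC| = 9.700 ✓; ∠(WC, CS) = 94.80° ✗; |CS| = 36.10 ✓.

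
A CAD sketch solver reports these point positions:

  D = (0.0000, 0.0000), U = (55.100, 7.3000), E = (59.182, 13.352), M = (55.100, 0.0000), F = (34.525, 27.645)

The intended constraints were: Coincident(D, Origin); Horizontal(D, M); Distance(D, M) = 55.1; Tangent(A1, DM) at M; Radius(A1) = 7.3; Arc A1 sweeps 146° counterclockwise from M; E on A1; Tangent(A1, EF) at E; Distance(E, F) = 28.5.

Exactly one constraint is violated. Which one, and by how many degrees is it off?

Tangent(A1, EF) at E — off by 3.90°.

D = (0.00, 0.00) ✓; D.y = 0.00, M.y = 0.00 ✓; |DM| = 55.10 ✓; ∠(UM, MD) = 90.00° ✓; |UM| = 7.300 ✓; bearing(U→E) − bearing(U→M) = 146.0° ✓; |UE| = 7.300 ✓; ∠(UE, EF) = 86.10° ✗; |EF| = 28.50 ✓.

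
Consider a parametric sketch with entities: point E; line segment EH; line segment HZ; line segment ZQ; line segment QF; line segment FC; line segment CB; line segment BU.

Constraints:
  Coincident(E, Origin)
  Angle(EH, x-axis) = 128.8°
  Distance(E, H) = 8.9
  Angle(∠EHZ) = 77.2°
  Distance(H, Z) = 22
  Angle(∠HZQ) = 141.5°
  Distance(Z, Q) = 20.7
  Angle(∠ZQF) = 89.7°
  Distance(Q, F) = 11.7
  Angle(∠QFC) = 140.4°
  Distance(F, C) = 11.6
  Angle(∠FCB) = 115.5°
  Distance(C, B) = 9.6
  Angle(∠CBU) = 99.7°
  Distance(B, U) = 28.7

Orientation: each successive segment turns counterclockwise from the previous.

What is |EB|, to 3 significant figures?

14.2

E is at the origin; EH runs at 128.8° with length 8.9, so H = (-5.58, 6.94). ∠EHZ = 77.2° gives HZ at -128° from the x-axis; with |HZ| = 22.0, Z = (-19.2, -10.3). ∠HZQ = 141.5° gives ZQ at -89.9° from the x-axis; with |ZQ| = 20.7, Q = (-19.2, -31.0). ∠ZQF = 89.7° gives QF at 0.400° from the x-axis; with |QF| = 11.7, F = (-7.51, -30.9). ∠QFC = 140.4° gives FC at 40.0° from the x-axis; with |FC| = 11.6, C = (1.38, -23.5). ∠FCB = 115.5° gives CB at 104° from the x-axis; with |CB| = 9.6, B = (-1.02, -14.2). Then |EB| = |B − E| = 14.2.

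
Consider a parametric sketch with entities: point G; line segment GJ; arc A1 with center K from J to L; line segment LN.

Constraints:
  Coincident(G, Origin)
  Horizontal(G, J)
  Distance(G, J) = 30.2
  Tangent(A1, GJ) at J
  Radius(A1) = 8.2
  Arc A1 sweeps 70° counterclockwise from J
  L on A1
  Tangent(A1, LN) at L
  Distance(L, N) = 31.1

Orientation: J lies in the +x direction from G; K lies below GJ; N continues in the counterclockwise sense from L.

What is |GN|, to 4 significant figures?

36.59

G is at the origin; G and J share the same y with |GJ| = 30.2 and J on the +x side, so J = (30.20, 0.000). Since A1 is tangent to GJ there, KJ ⟂ GJ, so K = J + (0, -8.2) = (30.20, -8.200). On A1, J sits at bearing 90° from K; a 70° counterclockwise sweep puts L at bearing 160°, so L = K + 8.2·(cos 160°, sin 160°) = (22.49, -5.395). A1 meets LN tangentially, so KL is at right angles to LN, so LN runs along (−sin 160°, cos 160°); with |LN| = 31.1, N = (11.86, -34.62). Then |GN| = |N − G| = 36.59.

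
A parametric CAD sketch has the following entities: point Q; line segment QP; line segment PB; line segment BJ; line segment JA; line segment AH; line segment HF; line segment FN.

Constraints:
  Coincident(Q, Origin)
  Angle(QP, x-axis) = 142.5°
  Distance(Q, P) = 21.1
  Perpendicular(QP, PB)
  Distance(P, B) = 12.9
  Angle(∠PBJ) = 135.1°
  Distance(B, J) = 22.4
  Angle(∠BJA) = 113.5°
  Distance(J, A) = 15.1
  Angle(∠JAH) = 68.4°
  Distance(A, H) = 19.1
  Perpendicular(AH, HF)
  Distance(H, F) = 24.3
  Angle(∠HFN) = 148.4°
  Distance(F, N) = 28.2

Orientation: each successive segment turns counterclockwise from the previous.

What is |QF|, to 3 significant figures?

34.0

Q is at the origin; QP runs at 142.5° with length 21.1, so P = (-16.7, 12.8). The perpendicularity gives PB at right angles to QP, so PB runs at -128°; with |PB| = 12.9, B = (-24.6, 2.61). ∠PBJ = 135.1° gives BJ at -82.6° from the x-axis; with |BJ| = 22.4, J = (-21.7, -19.6). ∠BJA = 113.5° gives JA at -16.1° from the x-axis; with |JA| = 15.1, A = (-7.20, -23.8). ∠JAH = 68.4° gives AH at 95.5° from the x-axis; with |AH| = 19.1, H = (-9.03, -4.78). AH is perpendicular to HF, so HF runs at -174°; with |HF| = 24.3, F = (-33.2, -7.11). Then |QF| = |F − Q| = 34.0.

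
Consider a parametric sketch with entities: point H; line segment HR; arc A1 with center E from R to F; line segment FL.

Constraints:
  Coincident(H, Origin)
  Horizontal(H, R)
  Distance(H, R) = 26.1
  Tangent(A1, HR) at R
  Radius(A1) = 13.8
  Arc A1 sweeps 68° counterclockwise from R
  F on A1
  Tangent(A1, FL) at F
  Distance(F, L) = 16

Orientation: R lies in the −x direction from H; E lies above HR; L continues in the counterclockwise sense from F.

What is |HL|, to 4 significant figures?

24.58

On A1, R sits at bearing -90° from E; a 68° counterclockwise sweep puts F at bearing -22°, so F = E + 13.8·(cos -22°, sin -22°) = (-13.30, 8.630). Since A1 is tangent to FL there, EF ⟂ FL, so FL runs along (−sin -22°, cos -22°); with |FL| = 16.0, L = (-7.311, 23.47). Then |HL| = |L − H| = 24.58.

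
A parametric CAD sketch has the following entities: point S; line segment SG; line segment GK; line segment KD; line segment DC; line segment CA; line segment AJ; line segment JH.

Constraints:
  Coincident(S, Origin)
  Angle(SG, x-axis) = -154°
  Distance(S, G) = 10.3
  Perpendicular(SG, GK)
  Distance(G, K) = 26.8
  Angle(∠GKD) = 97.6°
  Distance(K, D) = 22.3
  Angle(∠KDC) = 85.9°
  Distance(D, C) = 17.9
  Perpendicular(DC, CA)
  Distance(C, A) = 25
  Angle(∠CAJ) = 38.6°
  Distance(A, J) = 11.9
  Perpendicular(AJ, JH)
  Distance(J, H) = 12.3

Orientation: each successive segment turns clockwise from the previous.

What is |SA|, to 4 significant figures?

15.89

S is at the origin; SG runs at -154.0° with length 10.3, so G = (-9.258, -4.515). SG is perpendicular to GK, so GK runs at 116.0°; with |GK| = 26.8, K = (-21.01, 19.57). ∠GKD = 97.6° gives KD at 33.60° from the x-axis; with |KD| = 22.3, D = (-2.432, 31.91). ∠KDC = 85.9° gives DC at -60.50° from the x-axis; with |DC| = 17.9, C = (6.383, 16.33). DC ⟂ CA, so CA runs at -150.5°; with |CA| = 25.0, A = (-15.38, 4.023). Then |SA| = |A − S| = 15.89.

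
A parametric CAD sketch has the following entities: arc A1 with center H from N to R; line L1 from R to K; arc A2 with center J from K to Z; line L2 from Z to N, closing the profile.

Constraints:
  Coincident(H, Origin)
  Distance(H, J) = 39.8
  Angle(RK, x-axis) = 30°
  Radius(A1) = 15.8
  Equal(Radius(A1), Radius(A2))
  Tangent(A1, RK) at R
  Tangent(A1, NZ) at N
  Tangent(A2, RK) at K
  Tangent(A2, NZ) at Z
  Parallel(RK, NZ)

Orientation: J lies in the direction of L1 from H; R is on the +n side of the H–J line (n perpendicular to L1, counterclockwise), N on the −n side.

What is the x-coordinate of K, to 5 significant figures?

26.568

Tangency of A1 to both parallel lines with radius 15.8 puts R and N at H ± 15.8·n: R = (-7.9000, 13.683), N = (7.9000, -13.683). Equal radii place K and Z the same way about J: K = J + 15.8·n = (26.568, 33.583), Z = J − 15.8·n = (42.368, 6.2168). So K.x = 26.568.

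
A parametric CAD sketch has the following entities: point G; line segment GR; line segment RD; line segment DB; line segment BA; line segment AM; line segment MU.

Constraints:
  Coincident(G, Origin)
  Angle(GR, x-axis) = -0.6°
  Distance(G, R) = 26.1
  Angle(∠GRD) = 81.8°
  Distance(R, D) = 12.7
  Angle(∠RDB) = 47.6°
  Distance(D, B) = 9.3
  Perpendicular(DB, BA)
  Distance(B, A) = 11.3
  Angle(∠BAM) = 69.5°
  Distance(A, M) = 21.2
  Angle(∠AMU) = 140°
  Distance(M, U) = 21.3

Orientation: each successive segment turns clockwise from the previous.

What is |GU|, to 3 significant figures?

46.3

∠BAM = 69.5° gives AM at -71.7° from the x-axis; with |AM| = 21.2, M = (33.8, -18.6). ∠AMU = 140.0° gives MU at -112° from the x-axis; with |MU| = 21.3, U = (25.9, -38.4). Then |GU| = |U − G| = 46.3.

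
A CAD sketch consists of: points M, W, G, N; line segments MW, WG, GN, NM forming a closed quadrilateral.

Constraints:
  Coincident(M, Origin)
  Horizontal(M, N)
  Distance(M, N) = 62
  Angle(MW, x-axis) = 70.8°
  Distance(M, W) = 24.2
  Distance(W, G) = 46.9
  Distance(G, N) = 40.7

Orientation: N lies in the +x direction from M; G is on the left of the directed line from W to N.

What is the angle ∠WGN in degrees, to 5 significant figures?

83.785°

M is at the origin; M and N share the same y with |MN| = 62.0 and N in +x, so N = (62.0, 0). MW runs at 70.8° with |MW| = 24.2, so W = (7.9586, 22.854). G is determined by |WG| = 46.9 and |GN| = 40.7 together: it lies at the intersection of circle(W, 46.9) and circle(N, 40.7). With |WN| = 58.675, the foot of the radical line on WN is 33.966 from W and the perpendicular offset is √(46.9² − 33.966²) = 32.341. Taking the left-of-WN solution: G = (51.839, 39.411).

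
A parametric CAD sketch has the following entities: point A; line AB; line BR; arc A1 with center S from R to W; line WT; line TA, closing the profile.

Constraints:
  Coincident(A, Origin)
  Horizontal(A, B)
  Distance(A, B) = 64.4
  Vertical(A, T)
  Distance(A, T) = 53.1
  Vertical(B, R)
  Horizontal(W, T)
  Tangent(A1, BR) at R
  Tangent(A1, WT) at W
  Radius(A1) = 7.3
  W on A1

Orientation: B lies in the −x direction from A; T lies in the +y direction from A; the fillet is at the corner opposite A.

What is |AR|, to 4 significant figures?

79.03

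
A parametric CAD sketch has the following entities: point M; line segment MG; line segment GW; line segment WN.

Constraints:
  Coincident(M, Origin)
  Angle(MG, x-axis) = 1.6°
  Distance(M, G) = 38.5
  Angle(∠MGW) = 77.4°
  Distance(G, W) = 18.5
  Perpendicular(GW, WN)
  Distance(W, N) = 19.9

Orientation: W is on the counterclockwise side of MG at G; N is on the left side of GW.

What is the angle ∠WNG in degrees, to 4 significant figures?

42.91°

∠MGW = 77.4°, so GW runs at 1.6° + (180° − 77.4°) = 104.2° from the x-axis; with |GW| = 18.5, W = G + 18.5·(cos 104.2°, sin 104.2°) = (33.95, 19.01). GW ⟂ WN; with |WN| = 19.9 on the left of GW, N = W + 19.9·(-0.9694, -0.2453) = (14.65, 14.13). Then cos ∠WNG = NW·NG / (|NW||NG|), giving 42.91°.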